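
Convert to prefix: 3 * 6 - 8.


left-to-right (same/higher precedence on left): tree is (- (* 3 6) 8)
Prefix: - * 3 6 8


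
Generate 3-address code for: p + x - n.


Break into single-operator statements:
t1 = p + x
t2 = t1 - n


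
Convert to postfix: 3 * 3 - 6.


Left to right (same or higher precedence on left)
Postfix: 3 3 * 6 -


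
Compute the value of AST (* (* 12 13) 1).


Evaluate inner: (* 12 13) = 156
Evaluate root: (* 156 1) = 156
Result: 156


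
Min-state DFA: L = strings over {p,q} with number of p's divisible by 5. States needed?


Track (count of p) mod 5: states 0..4, accept at 0
Minimal DFA: 5 states


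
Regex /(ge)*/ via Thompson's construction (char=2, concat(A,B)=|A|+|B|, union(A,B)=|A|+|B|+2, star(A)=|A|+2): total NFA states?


Syntax tree has 2 char leaf(s), 0 union(s), 1 star(s)
chars contribute 2×2 = 4; each union adds +2; each star adds +2
Total: 4 + 0 + 2 = 6 states


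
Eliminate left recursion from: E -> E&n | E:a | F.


Left-recursive alternatives: E&n, E:a; non-recursive: F
Introduce E': E -> FE', E' -> &nE' | :aE' | ε


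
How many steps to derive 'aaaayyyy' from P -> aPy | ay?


Derivation: P => aPy => aaPyy => aaaPyyy => aaaayyyy
Steps: 4


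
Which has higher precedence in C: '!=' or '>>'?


'>>' is shift (level 8); '!=' is equality (level 6)
Higher level binds tighter
'>>' has higher precedence than '!='


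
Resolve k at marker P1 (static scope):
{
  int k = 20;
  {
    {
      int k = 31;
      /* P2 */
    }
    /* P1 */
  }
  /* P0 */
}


P1's block does not declare k; resolves to the enclosing declaration at depth 0
k = 20


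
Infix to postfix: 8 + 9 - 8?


Left to right (same or higher precedence on left)
Postfix: 8 9 + 8 -


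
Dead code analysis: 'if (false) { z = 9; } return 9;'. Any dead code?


condition is constant false, so the whole block is unreachable
Dead: 'if (false) { z = 9; }'


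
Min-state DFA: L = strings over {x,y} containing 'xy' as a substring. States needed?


KMP-style automaton: 2 progress states + 1 absorbing accept = 3
Minimal DFA: 3 states


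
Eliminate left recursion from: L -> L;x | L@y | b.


Left-recursive alternatives: L;x, L@y; non-recursive: b
Introduce L': L -> bL', L' -> ;xL' | @yL' | ε


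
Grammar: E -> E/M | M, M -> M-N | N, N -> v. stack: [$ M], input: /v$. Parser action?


lookahead ∉ {-} so M won't extend; reduce E -> M
Action: reduce (E -> M)


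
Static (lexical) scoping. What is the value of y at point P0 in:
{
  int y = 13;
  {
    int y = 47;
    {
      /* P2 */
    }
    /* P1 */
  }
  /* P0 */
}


y declared in the same block as P0
y = 13


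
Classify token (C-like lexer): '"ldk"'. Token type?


Pattern: double-quoted sequence
Type: STRING_LITERAL


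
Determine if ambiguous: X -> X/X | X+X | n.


'n/n+n' has two parse trees (no precedence encoded between / and +)
Ambiguous


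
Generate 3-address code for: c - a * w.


Break into single-operator statements:
t1 = a * w
t2 = c - t1


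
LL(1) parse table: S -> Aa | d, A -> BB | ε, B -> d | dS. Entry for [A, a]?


For [A, a]: ε is nullable and 'a' ∈ FOLLOW(A)
Entry: A -> ε


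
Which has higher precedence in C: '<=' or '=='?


'<=' is relational (level 7); '==' is equality (level 6)
Higher level binds tighter
'<=' has higher precedence than '=='


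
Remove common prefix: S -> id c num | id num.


Common prefix: 'id'
Factored: S -> id S', S' -> c num | num


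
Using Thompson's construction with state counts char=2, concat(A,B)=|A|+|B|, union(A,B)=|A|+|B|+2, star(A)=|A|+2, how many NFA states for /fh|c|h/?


Syntax tree has 4 char leaf(s), 2 union(s), 0 star(s)
chars contribute 4×2 = 8; each union adds +2; each star adds +2
Total: 8 + 4 + 0 = 12 states


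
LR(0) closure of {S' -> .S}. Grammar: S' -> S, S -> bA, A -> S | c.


Start: S' -> .S
For each item with dot before a nonterminal B, add B -> .γ for every B-production
Closure: [S' -> .S, S -> .bA]


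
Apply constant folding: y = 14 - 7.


14 - 7 = 7 at compile time
Optimized: y = 7


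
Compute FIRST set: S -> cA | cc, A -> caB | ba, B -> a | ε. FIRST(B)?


Per alternative of B: FIRST(a) = {a}; FIRST(ε) = {ε}
FIRST(B) = {a, ε}


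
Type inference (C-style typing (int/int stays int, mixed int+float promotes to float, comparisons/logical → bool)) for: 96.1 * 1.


Operand types: float * int
Rule: mixed int/float promotes to float; int/int stays int
Result type: float


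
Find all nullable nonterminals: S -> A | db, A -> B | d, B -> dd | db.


A nonterminal is nullable iff some alternative derives ε (directly, or every symbol in it is nullable)
Nullable: {}


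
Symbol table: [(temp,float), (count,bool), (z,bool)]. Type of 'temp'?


Lookup 'temp' → type float


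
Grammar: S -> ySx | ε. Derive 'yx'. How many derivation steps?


Derivation: S => ySx => yx
Steps: 2


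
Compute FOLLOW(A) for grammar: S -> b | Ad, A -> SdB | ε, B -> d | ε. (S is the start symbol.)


$ ∈ FOLLOW(S). For each A -> αBβ: add FIRST(β)\{ε} to FOLLOW(B); if β nullable, add FOLLOW(A).
FOLLOW(A) = {d}


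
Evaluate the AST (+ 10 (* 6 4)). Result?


Evaluate inner: (* 6 4) = 24
Evaluate root: (+ 10 24) = 34
Result: 34


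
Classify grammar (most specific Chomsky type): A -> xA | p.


Right-linear: every RHS is a terminal or a terminal followed by one nonterminal
Classification: Type 3 (Regular)


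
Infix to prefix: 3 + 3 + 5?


left-to-right (same/higher precedence on left): tree is (+ (+ 3 3) 5)
Prefix: + + 3 3 5


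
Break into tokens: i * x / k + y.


Scan left to right, longest-match per lexeme
Tokens: ID(i), OP(*), ID(x), OP(/), ID(k), OP(+), ID(y)


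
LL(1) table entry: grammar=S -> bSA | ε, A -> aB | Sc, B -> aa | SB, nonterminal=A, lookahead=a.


For [A, a]: 'a' ∈ FIRST(aB)
Entry: A -> aB


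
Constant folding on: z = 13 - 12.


13 - 12 = 1 at compile time
Optimized: z = 1


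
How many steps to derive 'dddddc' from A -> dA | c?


Derivation: A => dA => ddA => dddA => ddddA => dddddA => dddddc
Steps: 6


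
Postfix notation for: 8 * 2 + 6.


Left to right (same or higher precedence on left)
Postfix: 8 2 * 6 +


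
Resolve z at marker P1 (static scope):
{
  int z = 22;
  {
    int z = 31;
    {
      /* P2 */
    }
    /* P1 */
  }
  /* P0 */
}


z declared in the same block as P1
z = 31


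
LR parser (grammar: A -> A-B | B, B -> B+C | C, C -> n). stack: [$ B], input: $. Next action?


lookahead ∉ {+} so B won't extend; reduce A -> B
Action: reduce (A -> B)


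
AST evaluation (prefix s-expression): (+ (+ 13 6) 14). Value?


Evaluate inner: (+ 13 6) = 19
Evaluate root: (+ 19 14) = 33
Result: 33


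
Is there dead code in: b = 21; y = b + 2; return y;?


b is read by y's definition; y is returned
No dead code


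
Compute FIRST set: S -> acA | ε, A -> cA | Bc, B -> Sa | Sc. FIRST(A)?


Per alternative of A: FIRST(cA) = {c}; FIRST(Bc) = {a, c}
FIRST(A) = {a, c}


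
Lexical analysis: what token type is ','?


Pattern: delimiter/punctuation
Type: PUNCTUATION


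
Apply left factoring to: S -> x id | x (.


Common prefix: 'x'
Factored: S -> x S', S' -> id | (


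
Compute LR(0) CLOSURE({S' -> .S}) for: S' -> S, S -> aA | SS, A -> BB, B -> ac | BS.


Start: S' -> .S
For each item with dot before a nonterminal B, add B -> .γ for every B-production
Closure: [S' -> .S, S -> .aA, S -> .SS]


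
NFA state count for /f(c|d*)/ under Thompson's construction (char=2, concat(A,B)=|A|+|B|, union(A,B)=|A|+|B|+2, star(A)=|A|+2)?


Syntax tree has 3 char leaf(s), 1 union(s), 1 star(s)
chars contribute 3×2 = 6; each union adds +2; each star adds +2
Total: 6 + 2 + 2 = 10 states


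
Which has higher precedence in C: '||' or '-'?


'-' is additive (level 9); '||' is logical OR (level 1)
Higher level binds tighter
'-' has higher precedence than '||'


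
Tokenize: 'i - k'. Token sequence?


Scan left to right, longest-match per lexeme
Tokens: ID(i), OP(-), ID(k)


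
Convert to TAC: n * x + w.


Break into single-operator statements:
t1 = n * x
t2 = t1 + w


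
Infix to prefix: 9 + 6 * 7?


'*' binds tighter: tree is (+ 9 (* 6 7))
Prefix: + 9 * 6 7


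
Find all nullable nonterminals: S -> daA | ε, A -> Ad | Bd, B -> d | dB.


A nonterminal is nullable iff some alternative derives ε (directly, or every symbol in it is nullable)
Nullable: {S}


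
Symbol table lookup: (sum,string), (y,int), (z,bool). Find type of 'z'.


Lookup 'z' → type bool


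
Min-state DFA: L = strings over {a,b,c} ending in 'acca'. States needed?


Track the longest suffix of input matching a prefix of 'acca': 5 classes (prefixes of length 0..4)
Minimal DFA: 5 states


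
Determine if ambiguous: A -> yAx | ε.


balanced y^n…x^n: each string has a unique parse
Unambiguous


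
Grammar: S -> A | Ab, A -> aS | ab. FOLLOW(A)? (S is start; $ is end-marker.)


$ ∈ FOLLOW(S). For each A -> αBβ: add FIRST(β)\{ε} to FOLLOW(B); if β nullable, add FOLLOW(A).
FOLLOW(A) = {$, b}


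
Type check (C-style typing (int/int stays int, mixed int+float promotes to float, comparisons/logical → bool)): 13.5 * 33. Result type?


Operand types: float * int
Rule: mixed int/float promotes to float; int/int stays int
Result type: float


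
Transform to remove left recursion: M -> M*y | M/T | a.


Left-recursive alternatives: M*y, M/T; non-recursive: a
Introduce M': M -> aM', M' -> *yM' | /TM' | ε


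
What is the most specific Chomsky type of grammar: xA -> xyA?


LHS has context (more than one symbol) and |LHS| ≤ |RHS|
Classification: Type 1 (Context-Sensitive)


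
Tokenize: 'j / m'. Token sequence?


Scan left to right, longest-match per lexeme
Tokens: ID(j), OP(/), ID(m)


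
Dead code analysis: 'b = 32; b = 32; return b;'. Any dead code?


first assignment to b is overwritten before any read
Dead: 'b = 32'


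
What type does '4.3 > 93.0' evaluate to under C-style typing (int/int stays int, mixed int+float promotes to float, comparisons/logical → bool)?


Operand types: float > float
Rule: comparison yields bool
Result type: bool


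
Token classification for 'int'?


Pattern: reserved word
Type: KEYWORD


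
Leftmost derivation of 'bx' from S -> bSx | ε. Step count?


Derivation: S => bSx => bx
Steps: 2


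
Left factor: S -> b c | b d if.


Common prefix: 'b'
Factored: S -> b S', S' -> c | d if


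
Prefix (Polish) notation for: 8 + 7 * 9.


'*' binds tighter: tree is (+ 8 (* 7 9))
Prefix: + 8 * 7 9


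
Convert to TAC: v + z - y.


Break into single-operator statements:
t1 = v + z
t2 = t1 - y


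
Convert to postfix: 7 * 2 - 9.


Left to right (same or higher precedence on left)
Postfix: 7 2 * 9 -


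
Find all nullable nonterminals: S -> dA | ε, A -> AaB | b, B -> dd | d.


A nonterminal is nullable iff some alternative derives ε (directly, or every symbol in it is nullable)
Nullable: {S}


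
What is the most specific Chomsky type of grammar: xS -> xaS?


LHS has context (more than one symbol) and |LHS| ≤ |RHS|
Classification: Type 1 (Context-Sensitive)


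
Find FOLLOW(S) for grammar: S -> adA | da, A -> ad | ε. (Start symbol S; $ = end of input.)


$ ∈ FOLLOW(S). For each A -> αBβ: add FIRST(β)\{ε} to FOLLOW(B); if β nullable, add FOLLOW(A).
FOLLOW(S) = {$}


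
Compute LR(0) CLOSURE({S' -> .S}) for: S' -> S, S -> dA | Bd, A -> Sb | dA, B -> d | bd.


Start: S' -> .S
For each item with dot before a nonterminal B, add B -> .γ for every B-production
Closure: [S' -> .S, S -> .dA, S -> .Bd, B -> .d, B -> .bd]


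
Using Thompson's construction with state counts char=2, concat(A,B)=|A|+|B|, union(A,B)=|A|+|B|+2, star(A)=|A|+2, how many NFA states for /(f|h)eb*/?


Syntax tree has 4 char leaf(s), 1 union(s), 1 star(s)
chars contribute 4×2 = 8; each union adds +2; each star adds +2
Total: 8 + 2 + 2 = 12 states


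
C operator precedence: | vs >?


'>' is relational (level 7); '|' is bitwise OR (level 3)
Higher level binds tighter
'>' has higher precedence than '|'


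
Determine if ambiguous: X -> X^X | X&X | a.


'a^a&a' has two parse trees (no precedence encoded between ^ and &)
Ambiguous


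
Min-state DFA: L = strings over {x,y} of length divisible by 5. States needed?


Track length mod 5: states 0..4, accept at 0
Minimal DFA: 5 states


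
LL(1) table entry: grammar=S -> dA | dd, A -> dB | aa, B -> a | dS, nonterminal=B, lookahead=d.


For [B, d]: 'd' ∈ FIRST(dS)
Entry: B -> dS


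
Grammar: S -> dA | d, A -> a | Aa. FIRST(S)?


Per alternative of S: FIRST(dA) = {d}; FIRST(d) = {d}
FIRST(S) = {d}


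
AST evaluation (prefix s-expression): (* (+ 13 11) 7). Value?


Evaluate inner: (+ 13 11) = 24
Evaluate root: (* 24 7) = 168
Result: 168


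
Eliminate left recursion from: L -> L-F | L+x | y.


Left-recursive alternatives: L-F, L+x; non-recursive: y
Introduce L': L -> yL', L' -> -FL' | +xL' | ε


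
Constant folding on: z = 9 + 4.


9 + 4 = 13 at compile time
Optimized: z = 13


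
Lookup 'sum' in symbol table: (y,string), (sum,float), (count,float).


Lookup 'sum' → type float


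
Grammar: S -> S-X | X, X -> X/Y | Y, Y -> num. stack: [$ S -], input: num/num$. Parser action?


no handle ('S-' is not any RHS); shift 'num'
Action: shift


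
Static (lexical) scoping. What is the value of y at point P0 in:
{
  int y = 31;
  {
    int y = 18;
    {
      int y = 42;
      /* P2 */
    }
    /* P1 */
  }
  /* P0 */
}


y declared in the same block as P0
y = 31


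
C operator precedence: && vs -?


'-' is additive (level 9); '&&' is logical AND (level 2)
Higher level binds tighter
'-' has higher precedence than '&&'


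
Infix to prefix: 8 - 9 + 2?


left-to-right (same/higher precedence on left): tree is (+ (- 8 9) 2)
Prefix: + - 8 9 2


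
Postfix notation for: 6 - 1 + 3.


Left to right (same or higher precedence on left)
Postfix: 6 1 - 3 +


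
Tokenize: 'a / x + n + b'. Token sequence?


Scan left to right, longest-match per lexeme
Tokens: ID(a), OP(/), ID(x), OP(+), ID(n), OP(+), ID(b)


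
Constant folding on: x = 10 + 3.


10 + 3 = 13 at compile time
Optimized: x = 13


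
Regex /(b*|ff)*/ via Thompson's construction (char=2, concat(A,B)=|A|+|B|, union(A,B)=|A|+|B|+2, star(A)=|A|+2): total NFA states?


Syntax tree has 3 char leaf(s), 1 union(s), 2 star(s)
chars contribute 3×2 = 6; each union adds +2; each star adds +2
Total: 6 + 2 + 4 = 12 states


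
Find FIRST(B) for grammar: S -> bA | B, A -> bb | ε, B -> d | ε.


Per alternative of B: FIRST(d) = {d}; FIRST(ε) = {ε}
FIRST(B) = {d, ε}


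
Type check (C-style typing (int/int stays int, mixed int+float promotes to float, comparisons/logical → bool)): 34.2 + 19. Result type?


Operand types: float + int
Rule: mixed int/float promotes to float; int/int stays int
Result type: float


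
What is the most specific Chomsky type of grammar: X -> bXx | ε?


Single nonterminal LHS, but b^n x^n is not regular
Classification: Type 2 (Context-Free)


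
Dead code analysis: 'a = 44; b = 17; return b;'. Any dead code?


a is assigned but never read
Dead: 'a = 44'


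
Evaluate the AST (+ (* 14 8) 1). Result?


Evaluate inner: (* 14 8) = 112
Evaluate root: (+ 112 1) = 113
Result: 113


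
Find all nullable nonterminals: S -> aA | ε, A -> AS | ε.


A nonterminal is nullable iff some alternative derives ε (directly, or every symbol in it is nullable)
Nullable: {A, S}


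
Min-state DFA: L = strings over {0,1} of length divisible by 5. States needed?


Track length mod 5: states 0..4, accept at 0
Minimal DFA: 5 states


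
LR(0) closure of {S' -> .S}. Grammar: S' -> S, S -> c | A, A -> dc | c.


Start: S' -> .S
For each item with dot before a nonterminal B, add B -> .γ for every B-production
Closure: [S' -> .S, S -> .c, S -> .A, A -> .dc, A -> .c]


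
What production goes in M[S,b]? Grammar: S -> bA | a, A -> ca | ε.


For [S, b]: 'b' ∈ FIRST(bA)
Entry: S -> bA


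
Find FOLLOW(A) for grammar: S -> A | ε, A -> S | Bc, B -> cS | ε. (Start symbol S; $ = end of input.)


$ ∈ FOLLOW(S). For each A -> αBβ: add FIRST(β)\{ε} to FOLLOW(B); if β nullable, add FOLLOW(A).
FOLLOW(A) = {$, c}


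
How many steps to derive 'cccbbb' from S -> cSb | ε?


Derivation: S => cSb => ccSbb => cccSbbb => cccbbb
Steps: 4


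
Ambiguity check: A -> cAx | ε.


balanced c^n…x^n: each string has a unique parse
Unambiguous


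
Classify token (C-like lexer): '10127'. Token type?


Pattern: digits only
Type: INTEGER_LITERAL


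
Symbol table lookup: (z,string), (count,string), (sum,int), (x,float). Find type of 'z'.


Lookup 'z' → type string


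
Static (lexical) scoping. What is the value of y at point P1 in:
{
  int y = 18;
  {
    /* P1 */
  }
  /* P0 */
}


P1's block does not declare y; resolves to the enclosing declaration at depth 0
y = 18


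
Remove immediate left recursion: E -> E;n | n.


Left-recursive alternatives: E;n; non-recursive: n
Introduce E': E -> nE', E' -> ;nE' | ε


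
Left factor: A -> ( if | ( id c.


Common prefix: '('
Factored: A -> ( A', A' -> if | id c


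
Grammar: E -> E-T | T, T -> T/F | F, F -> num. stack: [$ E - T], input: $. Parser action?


handle 'E-T' on top; lookahead ∈ FOLLOW(E) = {-, $}
Action: reduce (E -> E-T)


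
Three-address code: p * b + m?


Break into single-operator statements:
t1 = p * b
t2 = t1 + m


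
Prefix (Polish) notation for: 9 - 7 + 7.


left-to-right (same/higher precedence on left): tree is (+ (- 9 7) 7)
Prefix: + - 9 7 7


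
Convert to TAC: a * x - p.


Break into single-operator statements:
t1 = a * x
t2 = t1 - p


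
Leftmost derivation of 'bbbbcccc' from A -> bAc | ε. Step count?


Derivation: A => bAc => bbAcc => bbbAccc => bbbbAcccc => bbbbcccc
Steps: 5


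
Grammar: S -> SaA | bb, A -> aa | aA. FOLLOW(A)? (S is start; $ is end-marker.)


$ ∈ FOLLOW(S). For each A -> αBβ: add FIRST(β)\{ε} to FOLLOW(B); if β nullable, add FOLLOW(A).
FOLLOW(A) = {$, a}


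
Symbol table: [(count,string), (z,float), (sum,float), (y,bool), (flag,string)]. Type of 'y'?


Lookup 'y' → type bool


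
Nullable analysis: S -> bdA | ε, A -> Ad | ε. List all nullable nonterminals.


A nonterminal is nullable iff some alternative derives ε (directly, or every symbol in it is nullable)
Nullable: {A, S}


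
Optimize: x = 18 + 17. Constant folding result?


18 + 17 = 35 at compile time
Optimized: x = 35


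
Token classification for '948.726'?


Pattern: digits with a decimal point
Type: FLOAT_LITERAL


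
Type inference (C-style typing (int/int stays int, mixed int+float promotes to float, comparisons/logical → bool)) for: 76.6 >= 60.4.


Operand types: float >= float
Rule: comparison yields bool
Result type: bool


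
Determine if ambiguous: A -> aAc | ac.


balanced a^n…c^n: each string has a unique parse
Unambiguous


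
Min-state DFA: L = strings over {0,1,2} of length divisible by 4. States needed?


Track length mod 4: states 0..3, accept at 0
Minimal DFA: 4 states


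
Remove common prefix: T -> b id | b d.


Common prefix: 'b'
Factored: T -> b T', T' -> id | d


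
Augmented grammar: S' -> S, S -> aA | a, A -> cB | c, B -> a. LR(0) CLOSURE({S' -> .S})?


Start: S' -> .S
For each item with dot before a nonterminal B, add B -> .γ for every B-production
Closure: [S' -> .S, S -> .aA, S -> .a]


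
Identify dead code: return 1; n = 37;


statement follows a return and is unreachable
Dead: 'n = 37'


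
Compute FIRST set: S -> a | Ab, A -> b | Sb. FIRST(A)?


Per alternative of A: FIRST(b) = {b}; FIRST(Sb) = {a, b}
FIRST(A) = {a, b}


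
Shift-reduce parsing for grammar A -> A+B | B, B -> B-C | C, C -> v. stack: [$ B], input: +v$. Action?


lookahead ∉ {-} so B won't extend; reduce A -> B
Action: reduce (A -> B)


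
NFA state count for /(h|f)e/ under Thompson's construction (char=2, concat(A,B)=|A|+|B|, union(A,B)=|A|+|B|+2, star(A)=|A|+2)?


Syntax tree has 3 char leaf(s), 1 union(s), 0 star(s)
chars contribute 3×2 = 6; each union adds +2; each star adds +2
Total: 6 + 2 + 0 = 8 states


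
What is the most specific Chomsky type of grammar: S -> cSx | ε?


Single nonterminal LHS, but c^n x^n is not regular
Classification: Type 2 (Context-Free)


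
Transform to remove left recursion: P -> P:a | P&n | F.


Left-recursive alternatives: P:a, P&n; non-recursive: F
Introduce P': P -> FP', P' -> :aP' | &nP' | ε


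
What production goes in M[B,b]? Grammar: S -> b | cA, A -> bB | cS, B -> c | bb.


For [B, b]: 'b' ∈ FIRST(bb)
Entry: B -> bb


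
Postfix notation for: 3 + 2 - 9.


Left to right (same or higher precedence on left)
Postfix: 3 2 + 9 -


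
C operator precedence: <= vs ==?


'<=' is relational (level 7); '==' is equality (level 6)
Higher level binds tighter
'<=' has higher precedence than '=='


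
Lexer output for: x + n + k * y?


Scan left to right, longest-match per lexeme
Tokens: ID(x), OP(+), ID(n), OP(+), ID(k), OP(*), ID(y)


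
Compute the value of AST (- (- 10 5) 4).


Evaluate inner: (- 10 5) = 5
Evaluate root: (- 5 4) = 1
Result: 1


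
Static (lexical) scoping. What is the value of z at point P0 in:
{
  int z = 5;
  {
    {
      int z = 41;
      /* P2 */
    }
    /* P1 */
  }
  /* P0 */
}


z declared in the same block as P0
z = 5


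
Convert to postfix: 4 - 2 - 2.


Left to right (same or higher precedence on left)
Postfix: 4 2 - 2 -


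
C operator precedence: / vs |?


'/' is multiplicative (level 10); '|' is bitwise OR (level 3)
Higher level binds tighter
'/' has higher precedence than '|'


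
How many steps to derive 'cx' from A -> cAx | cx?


Derivation: A => cx
Steps: 1


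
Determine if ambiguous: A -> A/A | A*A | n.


'n/n*n' has two parse trees (no precedence encoded between / and *)
Ambiguous


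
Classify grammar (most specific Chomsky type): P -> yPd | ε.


Single nonterminal LHS, but y^n d^n is not regular
Classification: Type 2 (Context-Free)


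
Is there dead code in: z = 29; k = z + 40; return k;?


z is read by k's definition; k is returned
No dead code


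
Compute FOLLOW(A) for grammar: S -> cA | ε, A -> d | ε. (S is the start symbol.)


$ ∈ FOLLOW(S). For each A -> αBβ: add FIRST(β)\{ε} to FOLLOW(B); if β nullable, add FOLLOW(A).
FOLLOW(A) = {$}


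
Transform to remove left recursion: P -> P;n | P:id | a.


Left-recursive alternatives: P;n, P:id; non-recursive: a
Introduce P': P -> aP', P' -> ;nP' | :idP' | ε


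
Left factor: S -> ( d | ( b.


Common prefix: '('
Factored: S -> ( S', S' -> d | b


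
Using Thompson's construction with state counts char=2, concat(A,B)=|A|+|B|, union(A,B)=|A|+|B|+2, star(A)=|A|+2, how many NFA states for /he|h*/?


Syntax tree has 3 char leaf(s), 1 union(s), 1 star(s)
chars contribute 3×2 = 6; each union adds +2; each star adds +2
Total: 6 + 2 + 2 = 10 states


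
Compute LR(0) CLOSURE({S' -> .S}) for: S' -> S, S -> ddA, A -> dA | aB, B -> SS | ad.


Start: S' -> .S
For each item with dot before a nonterminal B, add B -> .γ for every B-production
Closure: [S' -> .S, S -> .ddA]


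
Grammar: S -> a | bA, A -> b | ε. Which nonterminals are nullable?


A nonterminal is nullable iff some alternative derives ε (directly, or every symbol in it is nullable)
Nullable: {A}


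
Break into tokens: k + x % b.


Scan left to right, longest-match per lexeme
Tokens: ID(k), OP(+), ID(x), OP(%), ID(b)


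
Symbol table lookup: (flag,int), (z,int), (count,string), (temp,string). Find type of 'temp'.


Lookup 'temp' → type string


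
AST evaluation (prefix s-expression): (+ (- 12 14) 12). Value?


Evaluate inner: (- 12 14) = -2
Evaluate root: (+ -2 12) = 10
Result: 10


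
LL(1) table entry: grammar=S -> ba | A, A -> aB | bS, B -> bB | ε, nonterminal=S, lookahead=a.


For [S, a]: 'a' ∈ FIRST(A)
Entry: S -> A


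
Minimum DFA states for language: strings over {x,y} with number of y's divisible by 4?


Track (count of y) mod 4: states 0..3, accept at 0
Minimal DFA: 4 states


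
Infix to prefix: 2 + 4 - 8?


left-to-right (same/higher precedence on left): tree is (- (+ 2 4) 8)
Prefix: - + 2 4 8


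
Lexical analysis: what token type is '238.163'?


Pattern: digits with a decimal point
Type: FLOAT_LITERAL


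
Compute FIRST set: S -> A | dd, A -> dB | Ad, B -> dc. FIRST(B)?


Per alternative of B: FIRST(dc) = {d}
FIRST(B) = {d}


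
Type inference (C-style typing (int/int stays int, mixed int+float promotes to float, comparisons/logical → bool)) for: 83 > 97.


Operand types: int > int
Rule: comparison yields bool
Result type: bool


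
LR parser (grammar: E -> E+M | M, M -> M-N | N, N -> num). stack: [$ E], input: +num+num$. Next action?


shift '+' to continue E -> E+M
Action: shift


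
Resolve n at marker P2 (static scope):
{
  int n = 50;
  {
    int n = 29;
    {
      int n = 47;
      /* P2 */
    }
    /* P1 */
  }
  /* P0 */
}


n declared in the same block as P2
n = 47


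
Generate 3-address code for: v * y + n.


Break into single-operator statements:
t1 = v * y
t2 = t1 + n


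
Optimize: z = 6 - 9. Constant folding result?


6 - 9 = -3 at compile time
Optimized: z = -3


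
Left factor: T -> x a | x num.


Common prefix: 'x'
Factored: T -> x T', T' -> a | num


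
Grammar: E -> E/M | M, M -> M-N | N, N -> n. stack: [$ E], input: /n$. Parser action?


shift '/' to continue E -> E/M
Action: shift


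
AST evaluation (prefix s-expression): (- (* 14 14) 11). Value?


Evaluate inner: (* 14 14) = 196
Evaluate root: (- 196 11) = 185
Result: 185


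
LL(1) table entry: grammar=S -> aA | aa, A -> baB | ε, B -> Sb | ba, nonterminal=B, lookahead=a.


For [B, a]: 'a' ∈ FIRST(Sb)
Entry: B -> Sb


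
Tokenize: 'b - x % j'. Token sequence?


Scan left to right, longest-match per lexeme
Tokens: ID(b), OP(-), ID(x), OP(%), ID(j)


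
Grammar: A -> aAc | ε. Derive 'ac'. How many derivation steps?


Derivation: A => aAc => ac
Steps: 2


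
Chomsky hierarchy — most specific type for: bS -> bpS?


LHS has context (more than one symbol) and |LHS| ≤ |RHS|
Classification: Type 1 (Context-Sensitive)


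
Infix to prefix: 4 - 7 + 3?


left-to-right (same/higher precedence on left): tree is (+ (- 4 7) 3)
Prefix: + - 4 7 3


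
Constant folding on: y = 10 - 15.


10 - 15 = -5 at compile time
Optimized: y = -5


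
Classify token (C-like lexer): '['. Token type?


Pattern: delimiter/punctuation
Type: PUNCTUATION


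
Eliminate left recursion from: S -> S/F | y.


Left-recursive alternatives: S/F; non-recursive: y
Introduce S': S -> yS', S' -> /FS' | ε


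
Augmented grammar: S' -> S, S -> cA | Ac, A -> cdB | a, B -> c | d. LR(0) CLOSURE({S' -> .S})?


Start: S' -> .S
For each item with dot before a nonterminal B, add B -> .γ for every B-production
Closure: [S' -> .S, S -> .cA, S -> .Ac, A -> .cdB, A -> .a]


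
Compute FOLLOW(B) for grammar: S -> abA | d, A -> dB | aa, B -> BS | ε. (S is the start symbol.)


$ ∈ FOLLOW(S). For each A -> αBβ: add FIRST(β)\{ε} to FOLLOW(B); if β nullable, add FOLLOW(A).
FOLLOW(B) = {$, a, d}


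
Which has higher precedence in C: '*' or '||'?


'*' is multiplicative (level 10); '||' is logical OR (level 1)
Higher level binds tighter
'*' has higher precedence than '||'


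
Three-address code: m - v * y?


Break into single-operator statements:
t1 = v * y
t2 = m - t1


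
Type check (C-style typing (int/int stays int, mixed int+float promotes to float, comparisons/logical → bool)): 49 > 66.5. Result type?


Operand types: int > float
Rule: comparison yields bool
Result type: bool


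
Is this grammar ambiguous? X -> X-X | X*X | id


'id-id*id' has two parse trees (no precedence encoded between - and *)
Ambiguous


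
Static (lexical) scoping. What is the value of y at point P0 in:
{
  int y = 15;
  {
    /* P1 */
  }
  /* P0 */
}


y declared in the same block as P0
y = 15


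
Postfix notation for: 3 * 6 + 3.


Left to right (same or higher precedence on left)
Postfix: 3 6 * 3 +


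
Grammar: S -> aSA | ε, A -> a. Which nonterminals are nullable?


A nonterminal is nullable iff some alternative derives ε (directly, or every symbol in it is nullable)
Nullable: {S}


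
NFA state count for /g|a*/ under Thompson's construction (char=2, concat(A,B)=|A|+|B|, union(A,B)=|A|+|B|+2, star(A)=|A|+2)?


Syntax tree has 2 char leaf(s), 1 union(s), 1 star(s)
chars contribute 2×2 = 4; each union adds +2; each star adds +2
Total: 4 + 2 + 2 = 8 states


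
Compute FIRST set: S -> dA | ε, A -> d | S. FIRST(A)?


Per alternative of A: FIRST(d) = {d}; FIRST(S) = {d, ε}
FIRST(A) = {d, ε}


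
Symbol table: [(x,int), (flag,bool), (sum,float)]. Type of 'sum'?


Lookup 'sum' → type float


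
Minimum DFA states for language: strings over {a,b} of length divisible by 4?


Track length mod 4: states 0..3, accept at 0
Minimal DFA: 4 states


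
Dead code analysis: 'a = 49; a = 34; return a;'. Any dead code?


first assignment to a is overwritten before any read
Dead: 'a = 49'


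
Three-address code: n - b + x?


Break into single-operator statements:
t1 = n - b
t2 = t1 + x


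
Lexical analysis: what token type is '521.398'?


Pattern: digits with a decimal point
Type: FLOAT_LITERAL


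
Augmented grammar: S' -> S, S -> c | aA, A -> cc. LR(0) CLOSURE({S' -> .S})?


Start: S' -> .S
For each item with dot before a nonterminal B, add B -> .γ for every B-production
Closure: [S' -> .S, S -> .c, S -> .aA]


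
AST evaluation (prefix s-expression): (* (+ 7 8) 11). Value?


Evaluate inner: (+ 7 8) = 15
Evaluate root: (* 15 11) = 165
Result: 165


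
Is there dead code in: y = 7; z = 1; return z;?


y is assigned but never read
Dead: 'y = 7'


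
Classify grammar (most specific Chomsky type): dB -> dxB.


LHS has context (more than one symbol) and |LHS| ≤ |RHS|
Classification: Type 1 (Context-Sensitive)


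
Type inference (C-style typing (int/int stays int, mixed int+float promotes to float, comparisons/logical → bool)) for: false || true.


Operand types: bool || bool
Rule: logical operators take bool operands and yield bool
Result type: bool


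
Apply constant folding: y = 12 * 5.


12 * 5 = 60 at compile time
Optimized: y = 60


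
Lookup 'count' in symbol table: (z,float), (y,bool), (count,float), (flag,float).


Lookup 'count' → type float


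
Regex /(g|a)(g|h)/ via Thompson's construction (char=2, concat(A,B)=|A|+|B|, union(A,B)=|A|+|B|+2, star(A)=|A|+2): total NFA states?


Syntax tree has 4 char leaf(s), 2 union(s), 0 star(s)
chars contribute 4×2 = 8; each union adds +2; each star adds +2
Total: 8 + 4 + 0 = 12 states


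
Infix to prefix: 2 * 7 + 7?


left-to-right (same/higher precedence on left): tree is (+ (* 2 7) 7)
Prefix: + * 2 7 7


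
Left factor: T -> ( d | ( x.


Common prefix: '('
Factored: T -> ( T', T' -> d | x


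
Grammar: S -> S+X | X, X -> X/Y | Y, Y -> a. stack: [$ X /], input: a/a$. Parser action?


no handle; shift 'a'
Action: shift


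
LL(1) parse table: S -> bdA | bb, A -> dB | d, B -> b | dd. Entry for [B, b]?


For [B, b]: 'b' ∈ FIRST(b)
Entry: B -> b


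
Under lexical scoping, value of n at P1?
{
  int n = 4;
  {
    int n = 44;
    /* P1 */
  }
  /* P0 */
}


n declared in the same block as P1
n = 44


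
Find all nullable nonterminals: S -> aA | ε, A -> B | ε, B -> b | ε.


A nonterminal is nullable iff some alternative derives ε (directly, or every symbol in it is nullable)
Nullable: {A, B, S}


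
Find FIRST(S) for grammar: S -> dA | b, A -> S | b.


Per alternative of S: FIRST(dA) = {d}; FIRST(b) = {b}
FIRST(S) = {b, d}


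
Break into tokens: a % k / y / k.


Scan left to right, longest-match per lexeme
Tokens: ID(a), OP(%), ID(k), OP(/), ID(y), OP(/), ID(k)


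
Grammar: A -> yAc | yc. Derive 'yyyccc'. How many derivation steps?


Derivation: A => yAc => yyAcc => yyyccc
Steps: 3


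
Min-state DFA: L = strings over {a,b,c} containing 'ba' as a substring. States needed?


KMP-style automaton: 2 progress states + 1 absorbing accept = 3
Minimal DFA: 3 states


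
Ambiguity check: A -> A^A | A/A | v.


'v^v/v' has two parse trees (no precedence encoded between ^ and /)
Ambiguous


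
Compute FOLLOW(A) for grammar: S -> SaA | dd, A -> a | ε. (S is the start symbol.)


$ ∈ FOLLOW(S). For each A -> αBβ: add FIRST(β)\{ε} to FOLLOW(B); if β nullable, add FOLLOW(A).
FOLLOW(A) = {$, a}


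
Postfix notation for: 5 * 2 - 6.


Left to right (same or higher precedence on left)
Postfix: 5 2 * 6 -


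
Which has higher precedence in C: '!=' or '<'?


'<' is relational (level 7); '!=' is equality (level 6)
Higher level binds tighter
'<' has higher precedence than '!='


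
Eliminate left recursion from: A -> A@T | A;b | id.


Left-recursive alternatives: A@T, A;b; non-recursive: id
Introduce A': A -> idA', A' -> @TA' | ;bA' | ε


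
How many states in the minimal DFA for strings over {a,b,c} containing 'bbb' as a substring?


KMP-style automaton: 3 progress states + 1 absorbing accept = 4
Minimal DFA: 4 states


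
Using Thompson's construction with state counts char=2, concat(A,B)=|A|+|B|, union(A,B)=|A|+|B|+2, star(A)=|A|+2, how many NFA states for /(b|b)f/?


Syntax tree has 3 char leaf(s), 1 union(s), 0 star(s)
chars contribute 3×2 = 6; each union adds +2; each star adds +2
Total: 6 + 2 + 0 = 8 states


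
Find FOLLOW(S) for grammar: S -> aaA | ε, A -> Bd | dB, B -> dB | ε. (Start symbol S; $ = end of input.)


$ ∈ FOLLOW(S). For each A -> αBβ: add FIRST(β)\{ε} to FOLLOW(B); if β nullable, add FOLLOW(A).
FOLLOW(S) = {$}


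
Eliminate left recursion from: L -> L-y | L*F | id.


Left-recursive alternatives: L-y, L*F; non-recursive: id
Introduce L': L -> idL', L' -> -yL' | *FL' | ε


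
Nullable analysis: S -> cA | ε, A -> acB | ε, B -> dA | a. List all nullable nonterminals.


A nonterminal is nullable iff some alternative derives ε (directly, or every symbol in it is nullable)
Nullable: {A, S}


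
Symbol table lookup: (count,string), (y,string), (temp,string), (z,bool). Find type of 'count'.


Lookup 'count' → type string


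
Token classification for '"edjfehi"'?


Pattern: double-quoted sequence
Type: STRING_LITERAL


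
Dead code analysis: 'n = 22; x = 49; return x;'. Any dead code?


n is assigned but never read
Dead: 'n = 22'


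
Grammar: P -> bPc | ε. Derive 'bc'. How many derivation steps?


Derivation: P => bPc => bc
Steps: 2


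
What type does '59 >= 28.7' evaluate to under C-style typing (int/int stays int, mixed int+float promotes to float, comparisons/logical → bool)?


Operand types: int >= float
Rule: comparison yields bool
Result type: bool


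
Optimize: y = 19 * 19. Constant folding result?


19 * 19 = 361 at compile time
Optimized: y = 361


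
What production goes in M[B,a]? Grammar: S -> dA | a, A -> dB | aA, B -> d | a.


For [B, a]: 'a' ∈ FIRST(a)
Entry: B -> a


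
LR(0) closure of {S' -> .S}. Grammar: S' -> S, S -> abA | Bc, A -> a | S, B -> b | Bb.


Start: S' -> .S
For each item with dot before a nonterminal B, add B -> .γ for every B-production
Closure: [S' -> .S, S -> .abA, S -> .Bc, B -> .b, B -> .Bb]


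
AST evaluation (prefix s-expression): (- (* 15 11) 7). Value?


Evaluate inner: (* 15 11) = 165
Evaluate root: (- 165 7) = 158
Result: 158


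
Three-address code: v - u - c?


Break into single-operator statements:
t1 = v - u
t2 = t1 - c


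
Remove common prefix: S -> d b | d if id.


Common prefix: 'd'
Factored: S -> d S', S' -> b | if id


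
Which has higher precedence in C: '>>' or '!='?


'>>' is shift (level 8); '!=' is equality (level 6)
Higher level binds tighter
'>>' has higher precedence than '!='


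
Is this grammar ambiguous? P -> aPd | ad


balanced a^n…d^n: each string has a unique parse
Unambiguous


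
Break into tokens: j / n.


Scan left to right, longest-match per lexeme
Tokens: ID(j), OP(/), ID(n)


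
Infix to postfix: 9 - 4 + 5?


Left to right (same or higher precedence on left)
Postfix: 9 4 - 5 +


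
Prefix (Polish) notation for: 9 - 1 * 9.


'*' binds tighter: tree is (- 9 (* 1 9))
Prefix: - 9 * 1 9


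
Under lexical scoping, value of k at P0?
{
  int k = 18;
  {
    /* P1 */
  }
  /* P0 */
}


k declared in the same block as P0
k = 18


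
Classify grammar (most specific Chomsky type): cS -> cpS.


LHS has context (more than one symbol) and |LHS| ≤ |RHS|
Classification: Type 1 (Context-Sensitive)


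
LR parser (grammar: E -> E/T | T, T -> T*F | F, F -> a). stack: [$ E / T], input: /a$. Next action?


handle 'E/T' on top; lookahead ∈ FOLLOW(E) = {/, $}
Action: reduce (E -> E/T)


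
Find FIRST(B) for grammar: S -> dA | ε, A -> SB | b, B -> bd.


Per alternative of B: FIRST(bd) = {b}
FIRST(B) = {b}


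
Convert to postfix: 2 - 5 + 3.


Left to right (same or higher precedence on left)
Postfix: 2 5 - 3 +


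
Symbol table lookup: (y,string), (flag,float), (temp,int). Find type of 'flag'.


Lookup 'flag' → type float


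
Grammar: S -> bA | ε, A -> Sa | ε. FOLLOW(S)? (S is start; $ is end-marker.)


$ ∈ FOLLOW(S). For each A -> αBβ: add FIRST(β)\{ε} to FOLLOW(B); if β nullable, add FOLLOW(A).
FOLLOW(S) = {$, a}


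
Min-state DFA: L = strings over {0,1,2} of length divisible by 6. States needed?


Track length mod 6: states 0..5, accept at 0
Minimal DFA: 6 states


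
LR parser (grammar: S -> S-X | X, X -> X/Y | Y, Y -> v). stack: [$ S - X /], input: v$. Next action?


no handle; shift 'v'
Action: shift


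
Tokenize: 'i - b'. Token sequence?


Scan left to right, longest-match per lexeme
Tokens: ID(i), OP(-), ID(b)


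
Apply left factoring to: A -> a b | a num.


Common prefix: 'a'
Factored: A -> a A', A' -> b | num


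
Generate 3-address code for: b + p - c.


Break into single-operator statements:
t1 = b + p
t2 = t1 - c


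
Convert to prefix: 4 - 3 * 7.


'*' binds tighter: tree is (- 4 (* 3 7))
Prefix: - 4 * 3 7


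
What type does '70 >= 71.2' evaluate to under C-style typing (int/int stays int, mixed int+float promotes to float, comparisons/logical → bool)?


Operand types: int >= float
Rule: comparison yields bool
Result type: bool


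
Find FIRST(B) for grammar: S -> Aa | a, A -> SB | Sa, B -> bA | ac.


Per alternative of B: FIRST(bA) = {b}; FIRST(ac) = {a}
FIRST(B) = {a, b}


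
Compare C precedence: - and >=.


'-' is additive (level 9); '>=' is relational (level 7)
Higher level binds tighter
'-' has higher precedence than '>='


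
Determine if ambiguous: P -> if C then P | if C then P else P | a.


dangling else: 'if C then if C then a else a' parses two ways
Ambiguous
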